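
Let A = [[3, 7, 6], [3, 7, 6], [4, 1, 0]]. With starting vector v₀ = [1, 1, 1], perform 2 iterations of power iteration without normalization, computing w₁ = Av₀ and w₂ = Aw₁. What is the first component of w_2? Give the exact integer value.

190

w1 = Av₀ = (3·1 + 7·1 + 6·1; 3·1 + 7·1 + 6·1; 4·1 + 1·1 + 0·1) = (16, 16, 5)
w2 = Aw1 = (3·16 + 7·16 + 6·5; 3·16 + 7·16 + 6·5; 4·16 + 1·16 + 0·5) = (190, 190, 80)
The requested component of w2 is 190.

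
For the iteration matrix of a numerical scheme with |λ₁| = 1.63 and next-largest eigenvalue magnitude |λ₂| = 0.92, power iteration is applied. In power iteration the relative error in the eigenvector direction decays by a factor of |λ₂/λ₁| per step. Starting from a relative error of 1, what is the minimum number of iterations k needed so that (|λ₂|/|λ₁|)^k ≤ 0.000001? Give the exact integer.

|λ₂/λ₁| = 0.92/1.63 = 0.56442
Need k ≥ ln(0.000001) / ln(0.56442) = -13.8155 / -0.5720 ≈ 24.155
Smallest integer k satisfying the bound: 25

25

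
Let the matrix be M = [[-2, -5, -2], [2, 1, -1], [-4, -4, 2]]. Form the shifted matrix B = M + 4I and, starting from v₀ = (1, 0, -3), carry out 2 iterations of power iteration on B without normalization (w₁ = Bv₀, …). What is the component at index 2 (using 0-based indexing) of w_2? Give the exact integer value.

-184

B = M + 4I has rows (2, -5, -2); (2, 5, -1); (-4, -4, 6)
w1 = Bv₀ = (8, 5, -22)
w2 = Bw1 = (35, 63, -184)
Requested component of w2: -184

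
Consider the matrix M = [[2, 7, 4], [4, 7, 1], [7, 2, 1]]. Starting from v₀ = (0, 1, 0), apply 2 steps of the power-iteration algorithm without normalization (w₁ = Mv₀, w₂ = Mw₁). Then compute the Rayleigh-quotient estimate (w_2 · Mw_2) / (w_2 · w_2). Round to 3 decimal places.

λ ≈ 11.986

w1 = Mv₀ = (7, 7, 2)
w2 = Mw1 = (71, 79, 65)
Mw2 = (955, 902, 720)
w2·Mw2 = 71·955 + 79·902 + 65·720 = 185863; w2·w2 = 71·71 + 79·79 + 65·65 = 15507
λ ≈ 185863/15507 = 11.986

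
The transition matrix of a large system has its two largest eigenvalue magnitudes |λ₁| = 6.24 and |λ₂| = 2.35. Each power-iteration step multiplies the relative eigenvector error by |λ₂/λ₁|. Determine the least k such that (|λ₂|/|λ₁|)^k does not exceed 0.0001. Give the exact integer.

|λ₂/λ₁| = 2.35/6.24 = 0.37660
Need k ≥ ln(0.0001) / ln(0.37660) = -9.2103 / -0.9766 ≈ 9.431
Smallest integer k satisfying the bound: 10

10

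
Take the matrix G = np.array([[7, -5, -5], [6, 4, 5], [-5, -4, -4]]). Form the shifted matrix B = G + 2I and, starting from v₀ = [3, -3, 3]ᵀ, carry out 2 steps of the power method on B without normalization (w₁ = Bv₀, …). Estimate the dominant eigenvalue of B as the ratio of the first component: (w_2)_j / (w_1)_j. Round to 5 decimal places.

B = G + 2I has rows (9, -5, -5); (6, 6, 5); (-5, -4, -2)
w1 = Bv₀ = (27, 15, -9)
w2 = Bw1 = (213, 207, -177)
Ratio: 213/27 = 7.88889

7.88889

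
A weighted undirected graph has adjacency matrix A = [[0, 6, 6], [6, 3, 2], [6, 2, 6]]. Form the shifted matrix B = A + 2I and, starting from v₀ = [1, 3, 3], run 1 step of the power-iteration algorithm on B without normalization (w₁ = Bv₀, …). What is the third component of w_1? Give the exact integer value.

36

B = A + 2I has rows (2, 6, 6); (6, 5, 2); (6, 2, 8)
w1 = Bv₀ = (38, 27, 36)
Requested component of w1: 36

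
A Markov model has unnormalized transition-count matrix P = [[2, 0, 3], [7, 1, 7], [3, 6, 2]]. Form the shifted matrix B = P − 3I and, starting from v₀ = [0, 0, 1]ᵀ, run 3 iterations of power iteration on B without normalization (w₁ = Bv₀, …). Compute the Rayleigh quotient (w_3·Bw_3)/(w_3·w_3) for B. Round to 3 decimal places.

μ ≈ -1.739

B = P − 3I has rows (-1, 0, 3); (7, -2, 7); (3, 6, -1)
w1 = Bv₀ = (3, 7, -1)
w2 = Bw1 = (-6, 0, 52)
w3 = Bw2 = (162, 322, -70)
Bw3 = (-372, 0, 2488)
w3·Bw3 = -234424; w3·w3 = 134828; μ ≈ -234424/134828 = -1.739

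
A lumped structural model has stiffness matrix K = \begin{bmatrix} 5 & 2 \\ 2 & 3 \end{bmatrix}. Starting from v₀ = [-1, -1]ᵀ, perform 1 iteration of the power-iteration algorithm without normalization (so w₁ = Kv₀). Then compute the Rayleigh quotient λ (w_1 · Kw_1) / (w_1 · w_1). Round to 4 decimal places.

w1 = Kv₀ = (-7, -5)
Kw1 = (-45, -29)
w1·Kw1 = (-7)·(-45) + (-5)·(-29) = 460; w1·w1 = (-7)·(-7) + (-5)·(-5) = 74
λ ≈ 460/74 = 6.2162

λ ≈ 6.2162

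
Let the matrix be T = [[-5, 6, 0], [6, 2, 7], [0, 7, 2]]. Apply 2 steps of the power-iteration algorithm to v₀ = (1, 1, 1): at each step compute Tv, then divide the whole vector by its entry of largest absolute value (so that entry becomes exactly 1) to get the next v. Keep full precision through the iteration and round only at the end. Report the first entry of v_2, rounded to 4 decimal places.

Tv0 = (1.00000, 15.00000, 9.00000); divide by 15.00000 → v1 = (0.06667, 1.00000, 0.60000)
Tv1 = (5.66667, 6.60000, 8.20000); divide by 8.20000 → v2 = (0.69106, 0.80488, 1.00000)
Requested entry of v2: 85/123 = 0.6911

0.6911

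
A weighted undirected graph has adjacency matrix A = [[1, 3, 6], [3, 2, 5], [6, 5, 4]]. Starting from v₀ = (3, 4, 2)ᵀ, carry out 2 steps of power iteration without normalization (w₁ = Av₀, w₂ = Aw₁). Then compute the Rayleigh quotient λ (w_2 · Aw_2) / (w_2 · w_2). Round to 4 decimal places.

λ ≈ 12.0154

w1 = Av₀ = (1·3 + 3·4 + 6·2; 3·3 + 2·4 + 5·2; 6·3 + 5·4 + 4·2) = (27, 27, 46)
w2 = Aw1 = (1·27 + 3·27 + 6·46; 3·27 + 2·27 + 5·46; 6·27 + 5·27 + 4·46) = (384, 365, 481)
Aw2 = (4365, 4287, 6053)
w2·Aw2 = 384·4365 + 365·4287 + 481·6053 = 6152408; w2·w2 = 384·384 + 365·365 + 481·481 = 512042
λ ≈ 6152408/512042 = 12.0154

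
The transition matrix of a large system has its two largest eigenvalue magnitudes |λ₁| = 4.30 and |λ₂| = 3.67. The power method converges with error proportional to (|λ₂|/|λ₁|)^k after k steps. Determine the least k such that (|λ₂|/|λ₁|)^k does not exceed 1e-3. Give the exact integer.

|λ₂/λ₁| = 3.67/4.30 = 0.85349
Need k ≥ ln(1e-3) / ln(0.85349) = -6.9078 / -0.1584 ≈ 43.603
Smallest integer k satisfying the bound: 44

44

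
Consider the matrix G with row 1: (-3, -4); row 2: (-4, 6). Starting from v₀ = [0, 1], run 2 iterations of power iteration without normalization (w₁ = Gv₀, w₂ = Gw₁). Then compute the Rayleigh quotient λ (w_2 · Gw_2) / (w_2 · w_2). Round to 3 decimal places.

λ ≈ 7.298

w1 = Gv₀ = ((-3)·0 + (-4)·1; (-4)·0 + 6·1) = (-4, 6)
w2 = Gw1 = ((-3)·(-4) + (-4)·6; (-4)·(-4) + 6·6) = (-12, 52)
Gw2 = (-172, 360)
w2·Gw2 = (-12)·(-172) + 52·360 = 20784; w2·w2 = (-12)·(-12) + 52·52 = 2848
λ ≈ 20784/2848 = 7.298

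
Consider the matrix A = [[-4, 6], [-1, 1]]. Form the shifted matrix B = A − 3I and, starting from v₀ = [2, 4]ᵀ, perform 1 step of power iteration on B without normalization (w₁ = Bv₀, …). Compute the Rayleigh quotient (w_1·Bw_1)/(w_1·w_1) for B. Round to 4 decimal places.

B = A − 3I has rows (-7, 6); (-1, -2)
w1 = Bv₀ = (10, -10)
Bw1 = (-130, 10)
w1·Bw1 = -1400; w1·w1 = 200; μ ≈ -1400/200 = -7.0000

μ ≈ -7.0000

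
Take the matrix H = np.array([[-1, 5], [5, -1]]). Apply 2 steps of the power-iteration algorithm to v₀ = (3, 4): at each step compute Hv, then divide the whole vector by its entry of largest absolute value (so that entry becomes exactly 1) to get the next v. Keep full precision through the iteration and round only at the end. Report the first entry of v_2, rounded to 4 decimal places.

0.5135

Hv0 = (17.00000, 11.00000); divide by 17.00000 → v1 = (1.00000, 0.64706)
Hv1 = (2.23529, 4.35294); divide by 4.35294 → v2 = (0.51351, 1.00000)
Requested entry of v2: 38/74 = 0.5135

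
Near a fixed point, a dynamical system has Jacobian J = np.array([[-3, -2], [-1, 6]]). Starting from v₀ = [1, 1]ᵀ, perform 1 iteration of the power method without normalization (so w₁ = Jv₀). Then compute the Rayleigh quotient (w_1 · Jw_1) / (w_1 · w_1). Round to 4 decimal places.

λ ≈ 3.0000

w1 = Jv₀ = ((-3)·1 + (-2)·1; (-1)·1 + 6·1) = (-5, 5)
Jw1 = (5, 35)
w1·Jw1 = (-5)·5 + 5·35 = 150; w1·w1 = (-5)·(-5) + 5·5 = 50
λ ≈ 150/50 = 3.0000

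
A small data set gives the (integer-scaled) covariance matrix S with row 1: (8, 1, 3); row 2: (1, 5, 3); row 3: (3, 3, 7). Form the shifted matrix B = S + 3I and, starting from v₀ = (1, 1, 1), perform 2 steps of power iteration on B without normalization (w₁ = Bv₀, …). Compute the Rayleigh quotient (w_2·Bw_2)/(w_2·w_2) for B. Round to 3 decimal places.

B = S + 3I has rows (11, 1, 3); (1, 8, 3); (3, 3, 10)
w1 = Bv₀ = (11·1 + 1·1 + 3·1; 1·1 + 8·1 + 3·1; 3·1 + 3·1 + 10·1) = (15, 12, 16)
w2 = Bw1 = (11·15 + 1·12 + 3·16; 1·15 + 8·12 + 3·16; 3·15 + 3·12 + 10·16) = (225, 159, 241)
Bw2 = (3357, 2220, 3562)
w2·Bw2 = 1966747; w2·w2 = 133987; μ ≈ 1966747/133987 = 14.679

μ ≈ 14.679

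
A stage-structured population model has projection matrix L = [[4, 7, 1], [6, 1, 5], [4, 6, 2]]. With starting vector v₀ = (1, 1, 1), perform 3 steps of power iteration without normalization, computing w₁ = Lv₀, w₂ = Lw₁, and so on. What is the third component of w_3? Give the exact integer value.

w1 = Lv₀ = (4·1 + 7·1 + 1·1; 6·1 + 1·1 + 5·1; 4·1 + 6·1 + 2·1) = (12, 12, 12)
w2 = Lw1 = (4·12 + 7·12 + 1·12; 6·12 + 1·12 + 5·12; 4·12 + 6·12 + 2·12) = (144, 144, 144)
w3 = Lw2 = (1728, 1728, 1728)
The requested component of w3 is 1728.

1728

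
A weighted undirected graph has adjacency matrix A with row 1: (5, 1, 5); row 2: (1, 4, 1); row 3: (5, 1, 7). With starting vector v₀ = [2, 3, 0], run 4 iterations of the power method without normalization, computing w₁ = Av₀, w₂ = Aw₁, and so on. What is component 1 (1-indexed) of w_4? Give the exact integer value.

w1 = Av₀ = (5·2 + 1·3 + 5·0; 1·2 + 4·3 + 1·0; 5·2 + 1·3 + 7·0) = (13, 14, 13)
w2 = Aw1 = (5·13 + 1·14 + 5·13; 1·13 + 4·14 + 1·13; 5·13 + 1·14 + 7·13) = (144, 82, 170)
w3 = Aw2 = (1652, 642, 1992)
w4 = Aw3 = (18862, 6212, 22846)
The requested component of w4 is 18862.

18862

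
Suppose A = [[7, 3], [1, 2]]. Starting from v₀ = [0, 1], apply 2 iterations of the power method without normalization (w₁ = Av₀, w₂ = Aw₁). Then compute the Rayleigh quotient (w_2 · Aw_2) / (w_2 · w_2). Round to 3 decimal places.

w1 = Av₀ = (3, 2)
w2 = Aw1 = (27, 7)
Aw2 = (210, 41)
w2·Aw2 = 27·210 + 7·41 = 5957; w2·w2 = 27·27 + 7·7 = 778
λ ≈ 5957/778 = 7.657

7.657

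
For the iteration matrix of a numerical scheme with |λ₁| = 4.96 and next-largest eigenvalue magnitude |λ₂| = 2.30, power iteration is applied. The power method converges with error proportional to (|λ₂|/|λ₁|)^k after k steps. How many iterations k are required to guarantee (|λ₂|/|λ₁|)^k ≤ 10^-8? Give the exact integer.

|λ₂/λ₁| = 2.30/4.96 = 0.46371
Need k ≥ ln(10^-8) / ln(0.46371) = -18.4207 / -0.7685 ≈ 23.970
Smallest integer k satisfying the bound: 24

24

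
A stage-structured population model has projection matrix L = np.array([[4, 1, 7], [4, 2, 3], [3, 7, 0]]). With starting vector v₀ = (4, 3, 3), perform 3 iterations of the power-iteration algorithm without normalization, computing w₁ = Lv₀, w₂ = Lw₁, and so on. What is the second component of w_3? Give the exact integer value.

3341

w1 = Lv₀ = (40, 31, 33)
w2 = Lw1 = (422, 321, 337)
w3 = Lw2 = (4368, 3341, 3513)
The requested component of w3 is 3341.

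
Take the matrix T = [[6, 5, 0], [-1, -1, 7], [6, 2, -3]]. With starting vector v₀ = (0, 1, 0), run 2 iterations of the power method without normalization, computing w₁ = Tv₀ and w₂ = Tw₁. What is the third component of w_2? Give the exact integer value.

w1 = Tv₀ = (6·0 + 5·1 + 0·0; (-1)·0 + (-1)·1 + 7·0; 6·0 + 2·1 + (-3)·0) = (5, -1, 2)
w2 = Tw1 = (6·5 + 5·(-1) + 0·2; (-1)·5 + (-1)·(-1) + 7·2; 6·5 + 2·(-1) + (-3)·2) = (25, 10, 22)
The requested component of w2 is 22.

22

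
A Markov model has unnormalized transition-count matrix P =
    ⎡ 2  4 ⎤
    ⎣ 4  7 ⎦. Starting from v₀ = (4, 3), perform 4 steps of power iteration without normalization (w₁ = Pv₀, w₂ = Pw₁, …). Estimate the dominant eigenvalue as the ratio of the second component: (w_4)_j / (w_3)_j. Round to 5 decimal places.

λ ≈ 9.21696

w1 = Pv₀ = (20, 37)
w2 = Pw1 = (188, 339)
w3 = Pw2 = (1732, 3125)
w4 = Pw3 = (15964, 28803)
Ratio at component: 28803 / 3125 = 9.21696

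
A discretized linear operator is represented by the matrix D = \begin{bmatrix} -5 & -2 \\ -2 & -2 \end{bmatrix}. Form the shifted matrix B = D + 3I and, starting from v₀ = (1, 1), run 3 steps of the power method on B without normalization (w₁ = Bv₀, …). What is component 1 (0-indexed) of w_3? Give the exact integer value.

-13

B = D + 3I has rows (-2, -2); (-2, 1)
w1 = Bv₀ = (-4, -1)
w2 = Bw1 = (10, 7)
w3 = Bw2 = (-34, -13)
Requested component of w3: -13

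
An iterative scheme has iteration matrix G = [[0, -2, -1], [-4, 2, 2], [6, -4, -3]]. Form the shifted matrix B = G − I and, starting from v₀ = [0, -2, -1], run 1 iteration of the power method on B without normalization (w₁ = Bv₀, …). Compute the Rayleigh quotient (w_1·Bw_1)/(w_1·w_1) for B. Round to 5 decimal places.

B = G − I has rows (-1, -2, -1); (-4, 1, 2); (6, -4, -4)
w1 = Bv₀ = ((-1)·0 + (-2)·(-2) + (-1)·(-1); (-4)·0 + 1·(-2) + 2·(-1); 6·0 + (-4)·(-2) + (-4)·(-1)) = (5, -4, 12)
Bw1 = (-9, 0, -2)
w1·Bw1 = -69; w1·w1 = 185; μ ≈ -69/185 = -0.37297

-0.37297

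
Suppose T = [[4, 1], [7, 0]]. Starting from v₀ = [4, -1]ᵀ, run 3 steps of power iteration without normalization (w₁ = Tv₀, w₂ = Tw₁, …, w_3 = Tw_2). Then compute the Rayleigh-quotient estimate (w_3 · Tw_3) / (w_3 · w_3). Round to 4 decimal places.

w1 = Tv₀ = (4·4 + 1·(-1); 7·4 + 0·(-1)) = (15, 28)
w2 = Tw1 = (4·15 + 1·28; 7·15 + 0·28) = (88, 105)
w3 = Tw2 = (457, 616)
Tw3 = (2444, 3199)
w3·Tw3 = 457·2444 + 616·3199 = 3087492; w3·w3 = 457·457 + 616·616 = 588305
λ ≈ 3087492/588305 = 5.2481

5.2481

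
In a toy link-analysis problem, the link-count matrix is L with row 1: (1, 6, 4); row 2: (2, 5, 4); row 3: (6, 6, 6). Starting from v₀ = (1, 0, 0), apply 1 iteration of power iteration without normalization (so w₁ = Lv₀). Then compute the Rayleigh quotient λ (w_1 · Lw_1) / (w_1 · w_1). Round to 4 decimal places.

w1 = Lv₀ = (1·1 + 6·0 + 4·0; 2·1 + 5·0 + 4·0; 6·1 + 6·0 + 6·0) = (1, 2, 6)
Lw1 = (37, 36, 54)
w1·Lw1 = 1·37 + 2·36 + 6·54 = 433; w1·w1 = 1·1 + 2·2 + 6·6 = 41
λ ≈ 433/41 = 10.5610

λ ≈ 10.5610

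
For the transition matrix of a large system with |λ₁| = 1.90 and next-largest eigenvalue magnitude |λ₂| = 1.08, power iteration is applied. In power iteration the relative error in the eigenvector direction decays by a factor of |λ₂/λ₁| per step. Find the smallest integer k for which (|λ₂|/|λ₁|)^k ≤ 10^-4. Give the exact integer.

|λ₂/λ₁| = 1.08/1.90 = 0.56842
Need k ≥ ln(10^-4) / ln(0.56842) = -9.2103 / -0.5649 ≈ 16.305
Smallest integer k satisfying the bound: 17

17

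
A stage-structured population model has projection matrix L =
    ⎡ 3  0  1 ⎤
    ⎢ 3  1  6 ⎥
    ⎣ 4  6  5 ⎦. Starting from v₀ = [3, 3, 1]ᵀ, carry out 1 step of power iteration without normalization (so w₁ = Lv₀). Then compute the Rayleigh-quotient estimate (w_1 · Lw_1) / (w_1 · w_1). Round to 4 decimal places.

w1 = Lv₀ = (10, 18, 35)
Lw1 = (65, 258, 323)
w1·Lw1 = 10·65 + 18·258 + 35·323 = 16599; w1·w1 = 10·10 + 18·18 + 35·35 = 1649
λ ≈ 16599/1649 = 10.0661

λ ≈ 10.0661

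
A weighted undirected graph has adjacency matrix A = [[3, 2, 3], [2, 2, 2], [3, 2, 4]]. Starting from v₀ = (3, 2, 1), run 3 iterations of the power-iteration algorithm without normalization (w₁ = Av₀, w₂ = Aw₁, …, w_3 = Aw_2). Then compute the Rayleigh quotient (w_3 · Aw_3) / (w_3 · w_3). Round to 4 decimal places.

w1 = Av₀ = (3·3 + 2·2 + 3·1; 2·3 + 2·2 + 2·1; 3·3 + 2·2 + 4·1) = (16, 12, 17)
w2 = Aw1 = (3·16 + 2·12 + 3·17; 2·16 + 2·12 + 2·17; 3·16 + 2·12 + 4·17) = (123, 90, 140)
w3 = Aw2 = (969, 706, 1109)
Aw3 = (7646, 5568, 8755)
w3·Aw3 = 969·7646 + 706·5568 + 1109·8755 = 21049277; w3·w3 = 969·969 + 706·706 + 1109·1109 = 2667278
λ ≈ 21049277/2667278 = 7.8917

λ ≈ 7.8917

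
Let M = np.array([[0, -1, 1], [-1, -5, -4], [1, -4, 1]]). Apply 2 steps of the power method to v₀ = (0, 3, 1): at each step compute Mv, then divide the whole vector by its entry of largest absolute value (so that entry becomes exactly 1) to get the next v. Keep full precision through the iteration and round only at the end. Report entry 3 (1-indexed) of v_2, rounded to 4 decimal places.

Mv0 = (-2.00000, -19.00000, -11.00000); divide by -19.00000 → v1 = (0.10526, 1.00000, 0.57895)
Mv1 = (-0.42105, -7.42105, -3.31579); divide by -7.42105 → v2 = (0.05674, 1.00000, 0.44681)
Requested entry of v2: 63/141 = 0.4468

0.4468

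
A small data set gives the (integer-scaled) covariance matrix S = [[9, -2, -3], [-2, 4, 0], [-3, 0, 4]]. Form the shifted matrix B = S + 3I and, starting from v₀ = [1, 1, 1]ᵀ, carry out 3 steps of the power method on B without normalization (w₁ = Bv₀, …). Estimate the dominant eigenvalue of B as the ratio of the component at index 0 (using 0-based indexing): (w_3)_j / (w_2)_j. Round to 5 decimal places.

μ ≈ 10.98387

B = S + 3I has rows (12, -2, -3); (-2, 7, 0); (-3, 0, 7)
w1 = Bv₀ = (12·1 + (-2)·1 + (-3)·1; (-2)·1 + 7·1 + 0·1; (-3)·1 + 0·1 + 7·1) = (7, 5, 4)
w2 = Bw1 = (12·7 + (-2)·5 + (-3)·4; (-2)·7 + 7·5 + 0·4; (-3)·7 + 0·5 + 7·4) = (62, 21, 7)
w3 = Bw2 = (681, 23, -137)
Ratio: 681/62 = 10.98387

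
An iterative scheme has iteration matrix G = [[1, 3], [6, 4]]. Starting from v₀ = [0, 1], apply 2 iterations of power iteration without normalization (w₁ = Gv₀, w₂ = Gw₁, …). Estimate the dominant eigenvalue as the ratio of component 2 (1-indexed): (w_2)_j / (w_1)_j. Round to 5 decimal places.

w1 = Gv₀ = (1·0 + 3·1; 6·0 + 4·1) = (3, 4)
w2 = Gw1 = (1·3 + 3·4; 6·3 + 4·4) = (15, 34)
Ratio at component: 34 / 4 = 8.50000

8.50000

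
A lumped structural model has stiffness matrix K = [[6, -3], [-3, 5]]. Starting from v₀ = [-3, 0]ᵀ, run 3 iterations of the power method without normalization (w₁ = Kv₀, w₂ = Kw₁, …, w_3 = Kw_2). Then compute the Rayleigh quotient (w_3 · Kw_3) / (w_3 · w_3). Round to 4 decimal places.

λ ≈ 8.5389

w1 = Kv₀ = (6·(-3) + (-3)·0; (-3)·(-3) + 5·0) = (-18, 9)
w2 = Kw1 = (6·(-18) + (-3)·9; (-3)·(-18) + 5·9) = (-135, 99)
w3 = Kw2 = (-1107, 900)
Kw3 = (-9342, 7821)
w3·Kw3 = (-1107)·(-9342) + 900·7821 = 17380494; w3·w3 = (-1107)·(-1107) + 900·900 = 2035449
λ ≈ 17380494/2035449 = 8.5389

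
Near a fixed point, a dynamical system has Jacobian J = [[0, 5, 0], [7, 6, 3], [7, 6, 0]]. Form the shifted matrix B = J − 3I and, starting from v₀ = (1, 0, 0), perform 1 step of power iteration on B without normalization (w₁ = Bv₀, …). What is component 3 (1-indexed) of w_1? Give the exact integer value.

B = J − 3I has rows (-3, 5, 0); (7, 3, 3); (7, 6, -3)
w1 = Bv₀ = ((-3)·1 + 5·0 + 0·0; 7·1 + 3·0 + 3·0; 7·1 + 6·0 + (-3)·0) = (-3, 7, 7)
Requested component of w1: 7

7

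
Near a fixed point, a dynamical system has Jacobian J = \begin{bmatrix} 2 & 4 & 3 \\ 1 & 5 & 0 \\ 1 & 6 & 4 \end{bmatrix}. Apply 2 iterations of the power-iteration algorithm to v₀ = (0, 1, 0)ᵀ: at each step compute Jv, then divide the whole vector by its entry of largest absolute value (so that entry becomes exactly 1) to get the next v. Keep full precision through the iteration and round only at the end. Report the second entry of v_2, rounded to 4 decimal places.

0.5000

Jv0 = (4.00000, 5.00000, 6.00000); divide by 6.00000 → v1 = (0.66667, 0.83333, 1.00000)
Jv1 = (7.66667, 4.83333, 9.66667); divide by 9.66667 → v2 = (0.79310, 0.50000, 1.00000)
Requested entry of v2: 29/58 = 0.5000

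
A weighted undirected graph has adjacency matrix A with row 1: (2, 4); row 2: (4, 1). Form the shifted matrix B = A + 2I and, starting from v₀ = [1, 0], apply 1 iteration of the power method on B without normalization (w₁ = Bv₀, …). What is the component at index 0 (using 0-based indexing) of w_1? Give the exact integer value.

4

B = A + 2I has rows (4, 4); (4, 3)
w1 = Bv₀ = (4·1 + 4·0; 4·1 + 3·0) = (4, 4)
Requested component of w1: 4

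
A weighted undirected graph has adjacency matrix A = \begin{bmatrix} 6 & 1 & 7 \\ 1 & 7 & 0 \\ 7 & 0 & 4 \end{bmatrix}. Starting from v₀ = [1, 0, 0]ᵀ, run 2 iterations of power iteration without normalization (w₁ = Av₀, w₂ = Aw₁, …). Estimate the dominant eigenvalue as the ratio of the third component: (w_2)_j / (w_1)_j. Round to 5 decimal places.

w1 = Av₀ = (6·1 + 1·0 + 7·0; 1·1 + 7·0 + 0·0; 7·1 + 0·0 + 4·0) = (6, 1, 7)
w2 = Aw1 = (6·6 + 1·1 + 7·7; 1·6 + 7·1 + 0·7; 7·6 + 0·1 + 4·7) = (86, 13, 70)
Ratio at component: 70 / 7 = 10.00000

10.00000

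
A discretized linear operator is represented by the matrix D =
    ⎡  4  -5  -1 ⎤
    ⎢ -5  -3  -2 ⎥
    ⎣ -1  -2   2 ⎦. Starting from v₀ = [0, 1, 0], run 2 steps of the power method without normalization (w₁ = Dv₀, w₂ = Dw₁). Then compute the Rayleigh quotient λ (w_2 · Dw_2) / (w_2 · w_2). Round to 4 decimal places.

w1 = Dv₀ = (4·0 + (-5)·1 + (-1)·0; (-5)·0 + (-3)·1 + (-2)·0; (-1)·0 + (-2)·1 + 2·0) = (-5, -3, -2)
w2 = Dw1 = (4·(-5) + (-5)·(-3) + (-1)·(-2); (-5)·(-5) + (-3)·(-3) + (-2)·(-2); (-1)·(-5) + (-2)·(-3) + 2·(-2)) = (-3, 38, 7)
Dw2 = (-209, -113, -59)
w2·Dw2 = (-3)·(-209) + 38·(-113) + 7·(-59) = -4080; w2·w2 = (-3)·(-3) + 38·38 + 7·7 = 1502
λ ≈ -4080/1502 = -2.7164

λ ≈ -2.7164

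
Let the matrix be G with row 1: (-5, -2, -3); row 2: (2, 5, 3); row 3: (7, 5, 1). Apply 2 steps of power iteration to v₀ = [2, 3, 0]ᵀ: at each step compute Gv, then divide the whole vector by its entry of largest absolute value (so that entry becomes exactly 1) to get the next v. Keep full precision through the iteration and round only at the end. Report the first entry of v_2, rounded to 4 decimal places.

-0.3000

Gv0 = (-16.00000, 19.00000, 29.00000); divide by 29.00000 → v1 = (-0.55172, 0.65517, 1.00000)
Gv1 = (-1.55172, 5.17241, 0.41379); divide by 5.17241 → v2 = (-0.30000, 1.00000, 0.08000)
Requested entry of v2: -45/150 = -0.3000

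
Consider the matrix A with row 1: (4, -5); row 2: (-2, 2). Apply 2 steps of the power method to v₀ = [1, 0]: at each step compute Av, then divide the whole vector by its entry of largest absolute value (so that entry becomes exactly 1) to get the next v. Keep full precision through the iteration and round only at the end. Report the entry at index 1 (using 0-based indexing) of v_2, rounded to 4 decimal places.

Av0 = (4.00000, -2.00000); divide by 4.00000 → v1 = (1.00000, -0.50000)
Av1 = (6.50000, -3.00000); divide by 6.50000 → v2 = (1.00000, -0.46154)
Requested entry of v2: -12/26 = -0.4615

-0.4615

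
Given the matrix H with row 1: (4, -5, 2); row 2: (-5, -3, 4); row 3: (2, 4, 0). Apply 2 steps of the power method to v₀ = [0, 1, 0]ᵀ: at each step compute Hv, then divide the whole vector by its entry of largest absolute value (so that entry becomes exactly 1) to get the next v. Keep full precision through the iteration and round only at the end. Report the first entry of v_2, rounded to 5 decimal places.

0.06000

Hv0 = (-5.000000, -3.000000, 4.000000); divide by -5.000000 → v1 = (1.000000, 0.600000, -0.800000)
Hv1 = (-0.600000, -10.000000, 4.400000); divide by -10.000000 → v2 = (0.060000, 1.000000, -0.440000)
Requested entry of v2: 3/50 = 0.06000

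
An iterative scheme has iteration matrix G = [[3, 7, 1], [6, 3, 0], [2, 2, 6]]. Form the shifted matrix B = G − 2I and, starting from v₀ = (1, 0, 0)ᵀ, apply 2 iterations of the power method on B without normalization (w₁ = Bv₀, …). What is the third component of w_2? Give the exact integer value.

22

B = G − 2I has rows (1, 7, 1); (6, 1, 0); (2, 2, 4)
w1 = Bv₀ = (1·1 + 7·0 + 1·0; 6·1 + 1·0 + 0·0; 2·1 + 2·0 + 4·0) = (1, 6, 2)
w2 = Bw1 = (1·1 + 7·6 + 1·2; 6·1 + 1·6 + 0·2; 2·1 + 2·6 + 4·2) = (45, 12, 22)
Requested component of w2: 22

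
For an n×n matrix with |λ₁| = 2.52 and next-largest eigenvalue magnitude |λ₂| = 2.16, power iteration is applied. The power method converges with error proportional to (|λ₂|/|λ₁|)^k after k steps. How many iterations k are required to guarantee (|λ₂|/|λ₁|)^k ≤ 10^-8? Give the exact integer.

|λ₂/λ₁| = 2.16/2.52 = 0.85714
Need k ≥ ln(10^-8) / ln(0.85714) = -18.4207 / -0.1542 ≈ 119.498
Smallest integer k satisfying the bound: 120

120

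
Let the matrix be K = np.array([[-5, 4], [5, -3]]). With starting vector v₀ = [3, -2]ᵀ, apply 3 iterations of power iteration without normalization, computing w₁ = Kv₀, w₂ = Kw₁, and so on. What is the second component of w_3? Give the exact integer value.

w1 = Kv₀ = ((-5)·3 + 4·(-2); 5·3 + (-3)·(-2)) = (-23, 21)
w2 = Kw1 = ((-5)·(-23) + 4·21; 5·(-23) + (-3)·21) = (199, -178)
w3 = Kw2 = (-1707, 1529)
The requested component of w3 is 1529.

1529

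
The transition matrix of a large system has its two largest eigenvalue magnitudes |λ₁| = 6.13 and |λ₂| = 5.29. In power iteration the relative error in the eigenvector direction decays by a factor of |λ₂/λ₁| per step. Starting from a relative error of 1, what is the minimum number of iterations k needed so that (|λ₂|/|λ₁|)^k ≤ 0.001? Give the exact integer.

|λ₂/λ₁| = 5.29/6.13 = 0.86297
Need k ≥ ln(0.001) / ln(0.86297) = -6.9078 / -0.1474 ≈ 46.871
Smallest integer k satisfying the bound: 47

47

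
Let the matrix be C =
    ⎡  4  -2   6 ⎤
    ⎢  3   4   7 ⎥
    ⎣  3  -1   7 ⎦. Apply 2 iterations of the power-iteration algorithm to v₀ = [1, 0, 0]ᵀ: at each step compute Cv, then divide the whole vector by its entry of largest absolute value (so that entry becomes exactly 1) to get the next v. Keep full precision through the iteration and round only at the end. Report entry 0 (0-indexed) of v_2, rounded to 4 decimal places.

Cv0 = (4.00000, 3.00000, 3.00000); divide by 4.00000 → v1 = (1.00000, 0.75000, 0.75000)
Cv1 = (7.00000, 11.25000, 7.50000); divide by 11.25000 → v2 = (0.62222, 1.00000, 0.66667)
Requested entry of v2: 28/45 = 0.6222

0.6222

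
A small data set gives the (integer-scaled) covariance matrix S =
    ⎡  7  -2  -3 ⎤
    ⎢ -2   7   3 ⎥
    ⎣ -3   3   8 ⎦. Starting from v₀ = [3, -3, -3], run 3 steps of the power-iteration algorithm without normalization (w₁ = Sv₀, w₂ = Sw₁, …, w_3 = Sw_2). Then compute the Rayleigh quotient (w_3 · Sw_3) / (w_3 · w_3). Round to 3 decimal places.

w1 = Sv₀ = (36, -36, -42)
w2 = Sw1 = (450, -450, -552)
w3 = Sw2 = (5706, -5706, -7116)
Sw3 = (72702, -72702, -91164)
w3·Sw3 = 5706·72702 + (-5706)·(-72702) + (-7116)·(-91164) = 1478398248; w3·w3 = 5706·5706 + (-5706)·(-5706) + (-7116)·(-7116) = 115754328
λ ≈ 1478398248/115754328 = 12.772

12.772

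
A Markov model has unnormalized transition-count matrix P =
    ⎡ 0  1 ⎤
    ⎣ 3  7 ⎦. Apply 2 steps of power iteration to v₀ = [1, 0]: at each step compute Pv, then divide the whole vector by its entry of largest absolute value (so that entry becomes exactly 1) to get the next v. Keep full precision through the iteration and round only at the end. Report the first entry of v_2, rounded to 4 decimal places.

Pv0 = (0.00000, 3.00000); divide by 3.00000 → v1 = (0.00000, 1.00000)
Pv1 = (1.00000, 7.00000); divide by 7.00000 → v2 = (0.14286, 1.00000)
Requested entry of v2: 3/21 = 0.1429

0.1429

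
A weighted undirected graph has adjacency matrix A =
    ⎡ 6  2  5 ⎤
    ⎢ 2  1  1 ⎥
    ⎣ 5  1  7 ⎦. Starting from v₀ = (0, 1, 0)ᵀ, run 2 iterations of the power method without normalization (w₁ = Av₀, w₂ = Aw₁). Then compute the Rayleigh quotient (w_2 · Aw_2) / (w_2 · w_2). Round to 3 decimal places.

11.875

w1 = Av₀ = (6·0 + 2·1 + 5·0; 2·0 + 1·1 + 1·0; 5·0 + 1·1 + 7·0) = (2, 1, 1)
w2 = Aw1 = (6·2 + 2·1 + 5·1; 2·2 + 1·1 + 1·1; 5·2 + 1·1 + 7·1) = (19, 6, 18)
Aw2 = (216, 62, 227)
w2·Aw2 = 19·216 + 6·62 + 18·227 = 8562; w2·w2 = 19·19 + 6·6 + 18·18 = 721
λ ≈ 8562/721 = 11.875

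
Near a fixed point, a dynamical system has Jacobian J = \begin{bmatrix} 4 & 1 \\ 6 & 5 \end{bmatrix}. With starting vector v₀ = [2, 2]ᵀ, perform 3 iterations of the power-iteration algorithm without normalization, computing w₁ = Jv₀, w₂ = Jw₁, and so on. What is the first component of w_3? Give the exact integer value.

w1 = Jv₀ = (10, 22)
w2 = Jw1 = (62, 170)
w3 = Jw2 = (418, 1222)
The requested component of w3 is 418.

418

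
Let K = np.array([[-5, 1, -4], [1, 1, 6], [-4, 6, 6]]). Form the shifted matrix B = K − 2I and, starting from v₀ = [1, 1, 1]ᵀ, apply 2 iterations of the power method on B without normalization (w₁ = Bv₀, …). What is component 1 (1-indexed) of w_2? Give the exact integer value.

52

B = K − 2I has rows (-7, 1, -4); (1, -1, 6); (-4, 6, 4)
w1 = Bv₀ = ((-7)·1 + 1·1 + (-4)·1; 1·1 + (-1)·1 + 6·1; (-4)·1 + 6·1 + 4·1) = (-10, 6, 6)
w2 = Bw1 = ((-7)·(-10) + 1·6 + (-4)·6; 1·(-10) + (-1)·6 + 6·6; (-4)·(-10) + 6·6 + 4·6) = (52, 20, 100)
Requested component of w2: 52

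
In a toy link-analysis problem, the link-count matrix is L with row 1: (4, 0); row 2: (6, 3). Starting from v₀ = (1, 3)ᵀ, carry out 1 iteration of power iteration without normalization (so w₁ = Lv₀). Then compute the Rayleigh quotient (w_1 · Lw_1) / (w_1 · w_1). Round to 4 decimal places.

4.5602

w1 = Lv₀ = (4·1 + 0·3; 6·1 + 3·3) = (4, 15)
Lw1 = (16, 69)
w1·Lw1 = 4·16 + 15·69 = 1099; w1·w1 = 4·4 + 15·15 = 241
λ ≈ 1099/241 = 4.5602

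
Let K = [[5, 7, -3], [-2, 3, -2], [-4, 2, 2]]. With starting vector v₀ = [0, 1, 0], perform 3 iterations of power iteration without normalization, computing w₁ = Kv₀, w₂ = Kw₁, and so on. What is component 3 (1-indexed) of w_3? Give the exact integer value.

w1 = Kv₀ = (5·0 + 7·1 + (-3)·0; (-2)·0 + 3·1 + (-2)·0; (-4)·0 + 2·1 + 2·0) = (7, 3, 2)
w2 = Kw1 = (5·7 + 7·3 + (-3)·2; (-2)·7 + 3·3 + (-2)·2; (-4)·7 + 2·3 + 2·2) = (50, -9, -18)
w3 = Kw2 = (241, -91, -254)
The requested component of w3 is -254.

-254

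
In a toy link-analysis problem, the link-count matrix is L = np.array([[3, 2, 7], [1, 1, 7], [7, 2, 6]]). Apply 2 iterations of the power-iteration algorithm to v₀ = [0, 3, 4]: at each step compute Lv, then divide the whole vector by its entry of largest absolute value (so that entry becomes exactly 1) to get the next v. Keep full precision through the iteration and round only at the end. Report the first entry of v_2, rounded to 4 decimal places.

Lv0 = (34.00000, 31.00000, 30.00000); divide by 34.00000 → v1 = (1.00000, 0.91176, 0.88235)
Lv1 = (11.00000, 8.08824, 14.11765); divide by 14.11765 → v2 = (0.77917, 0.57292, 1.00000)
Requested entry of v2: 374/480 = 0.7792

0.7792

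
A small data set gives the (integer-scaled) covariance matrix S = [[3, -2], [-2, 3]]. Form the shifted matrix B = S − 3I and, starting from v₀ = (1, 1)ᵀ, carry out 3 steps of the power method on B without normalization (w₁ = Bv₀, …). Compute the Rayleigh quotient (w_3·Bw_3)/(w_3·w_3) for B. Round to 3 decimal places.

B = S − 3I has rows (0, -2); (-2, 0)
w1 = Bv₀ = (-2, -2)
w2 = Bw1 = (4, 4)
w3 = Bw2 = (-8, -8)
Bw3 = (16, 16)
w3·Bw3 = -256; w3·w3 = 128; μ ≈ -256/128 = -2.000

μ ≈ -2.000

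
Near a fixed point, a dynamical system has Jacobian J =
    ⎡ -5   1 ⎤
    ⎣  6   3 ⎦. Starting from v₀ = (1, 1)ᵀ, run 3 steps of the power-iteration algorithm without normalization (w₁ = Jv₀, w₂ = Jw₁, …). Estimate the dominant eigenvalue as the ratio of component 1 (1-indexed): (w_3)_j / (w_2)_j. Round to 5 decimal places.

w1 = Jv₀ = ((-5)·1 + 1·1; 6·1 + 3·1) = (-4, 9)
w2 = Jw1 = ((-5)·(-4) + 1·9; 6·(-4) + 3·9) = (29, 3)
w3 = Jw2 = (-142, 183)
Ratio at component: -142 / 29 = -4.89655

λ ≈ -4.89655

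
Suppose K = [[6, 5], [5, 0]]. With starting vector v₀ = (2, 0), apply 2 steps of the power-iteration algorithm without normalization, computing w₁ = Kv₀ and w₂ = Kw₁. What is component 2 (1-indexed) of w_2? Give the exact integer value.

w1 = Kv₀ = (6·2 + 5·0; 5·2 + 0·0) = (12, 10)
w2 = Kw1 = (6·12 + 5·10; 5·12 + 0·10) = (122, 60)
The requested component of w2 is 60.

60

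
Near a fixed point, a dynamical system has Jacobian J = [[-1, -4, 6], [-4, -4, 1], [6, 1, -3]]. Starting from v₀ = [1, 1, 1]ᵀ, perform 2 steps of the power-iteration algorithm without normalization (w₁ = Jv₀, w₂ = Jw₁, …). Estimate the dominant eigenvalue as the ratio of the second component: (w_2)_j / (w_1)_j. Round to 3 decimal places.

-4.000

w1 = Jv₀ = ((-1)·1 + (-4)·1 + 6·1; (-4)·1 + (-4)·1 + 1·1; 6·1 + 1·1 + (-3)·1) = (1, -7, 4)
w2 = Jw1 = ((-1)·1 + (-4)·(-7) + 6·4; (-4)·1 + (-4)·(-7) + 1·4; 6·1 + 1·(-7) + (-3)·4) = (51, 28, -13)
Ratio at component: 28 / -7 = -4.000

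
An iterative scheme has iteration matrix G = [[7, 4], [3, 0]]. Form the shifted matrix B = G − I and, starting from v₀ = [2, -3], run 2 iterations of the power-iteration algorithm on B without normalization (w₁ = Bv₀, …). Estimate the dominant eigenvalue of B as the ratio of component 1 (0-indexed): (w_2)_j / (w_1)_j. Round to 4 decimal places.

B = G − I has rows (6, 4); (3, -1)
w1 = Bv₀ = (6·2 + 4·(-3); 3·2 + (-1)·(-3)) = (0, 9)
w2 = Bw1 = (6·0 + 4·9; 3·0 + (-1)·9) = (36, -9)
Ratio: -9/9 = -1.0000

-1.0000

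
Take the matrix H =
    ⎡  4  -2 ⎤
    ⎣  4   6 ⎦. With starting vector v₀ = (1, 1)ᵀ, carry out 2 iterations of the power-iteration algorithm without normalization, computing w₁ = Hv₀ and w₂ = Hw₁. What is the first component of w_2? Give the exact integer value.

w1 = Hv₀ = (4·1 + (-2)·1; 4·1 + 6·1) = (2, 10)
w2 = Hw1 = (4·2 + (-2)·10; 4·2 + 6·10) = (-12, 68)
The requested component of w2 is -12.

-12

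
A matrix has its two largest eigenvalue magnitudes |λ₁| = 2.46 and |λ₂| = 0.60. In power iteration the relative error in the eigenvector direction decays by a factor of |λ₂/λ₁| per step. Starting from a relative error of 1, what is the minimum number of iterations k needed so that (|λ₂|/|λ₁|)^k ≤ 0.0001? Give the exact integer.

7

|λ₂/λ₁| = 0.60/2.46 = 0.24390
Need k ≥ ln(0.0001) / ln(0.24390) = -9.2103 / -1.4110 ≈ 6.528
Smallest integer k satisfying the bound: 7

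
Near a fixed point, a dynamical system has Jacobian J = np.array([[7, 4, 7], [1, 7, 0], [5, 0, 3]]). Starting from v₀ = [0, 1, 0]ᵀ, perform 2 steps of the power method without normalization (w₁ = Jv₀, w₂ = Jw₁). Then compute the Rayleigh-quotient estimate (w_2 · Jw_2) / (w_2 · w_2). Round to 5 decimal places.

11.20489

w1 = Jv₀ = (7·0 + 4·1 + 7·0; 1·0 + 7·1 + 0·0; 5·0 + 0·1 + 3·0) = (4, 7, 0)
w2 = Jw1 = (7·4 + 4·7 + 7·0; 1·4 + 7·7 + 0·0; 5·4 + 0·7 + 3·0) = (56, 53, 20)
Jw2 = (744, 427, 340)
w2·Jw2 = 56·744 + 53·427 + 20·340 = 71095; w2·w2 = 56·56 + 53·53 + 20·20 = 6345
λ ≈ 71095/6345 = 11.20489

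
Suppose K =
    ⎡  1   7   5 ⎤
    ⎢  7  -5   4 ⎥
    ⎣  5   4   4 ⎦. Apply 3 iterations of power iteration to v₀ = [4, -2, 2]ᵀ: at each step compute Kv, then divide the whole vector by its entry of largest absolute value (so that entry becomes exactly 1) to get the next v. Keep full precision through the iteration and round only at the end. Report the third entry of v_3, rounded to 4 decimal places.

Kv0 = (0.00000, 46.00000, 20.00000); divide by 46.00000 → v1 = (0.00000, 1.00000, 0.43478)
Kv1 = (9.17391, -3.26087, 5.73913); divide by 9.17391 → v2 = (1.00000, -0.35545, 0.62559)
Kv2 = (1.63981, 11.27962, 6.08057); divide by 11.27962 → v3 = (0.14538, 1.00000, 0.53908)
Requested entry of v3: 2566/4760 = 0.5391

0.5391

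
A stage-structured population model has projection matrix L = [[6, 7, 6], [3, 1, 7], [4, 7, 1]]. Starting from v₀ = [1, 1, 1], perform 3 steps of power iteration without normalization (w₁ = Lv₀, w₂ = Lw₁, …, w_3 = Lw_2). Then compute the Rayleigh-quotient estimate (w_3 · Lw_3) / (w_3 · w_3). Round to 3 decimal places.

w1 = Lv₀ = (19, 11, 12)
w2 = Lw1 = (263, 152, 165)
w3 = Lw2 = (3632, 2096, 2281)
Lw3 = (50150, 28959, 31481)
w3·Lw3 = 3632·50150 + 2096·28959 + 2281·31481 = 314651025; w3·w3 = 3632·3632 + 2096·2096 + 2281·2281 = 22787601
λ ≈ 314651025/22787601 = 13.808

λ ≈ 13.808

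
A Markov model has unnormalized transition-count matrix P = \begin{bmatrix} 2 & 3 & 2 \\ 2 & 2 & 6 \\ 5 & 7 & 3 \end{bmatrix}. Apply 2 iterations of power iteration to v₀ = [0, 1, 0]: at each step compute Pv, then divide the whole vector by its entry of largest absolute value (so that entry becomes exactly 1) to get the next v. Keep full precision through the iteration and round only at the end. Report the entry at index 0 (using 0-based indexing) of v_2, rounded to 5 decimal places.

Pv0 = (3.000000, 2.000000, 7.000000); divide by 7.000000 → v1 = (0.428571, 0.285714, 1.000000)
Pv1 = (3.714286, 7.428571, 7.142857); divide by 7.428571 → v2 = (0.500000, 1.000000, 0.961538)
Requested entry of v2: 26/52 = 0.50000

0.50000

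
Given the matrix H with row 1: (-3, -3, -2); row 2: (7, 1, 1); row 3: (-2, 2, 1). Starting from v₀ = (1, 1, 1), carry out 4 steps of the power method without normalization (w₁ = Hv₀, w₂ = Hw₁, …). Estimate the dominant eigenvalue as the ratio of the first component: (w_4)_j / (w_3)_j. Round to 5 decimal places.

λ ≈ -0.20482

w1 = Hv₀ = ((-3)·1 + (-3)·1 + (-2)·1; 7·1 + 1·1 + 1·1; (-2)·1 + 2·1 + 1·1) = (-8, 9, 1)
w2 = Hw1 = ((-3)·(-8) + (-3)·9 + (-2)·1; 7·(-8) + 1·9 + 1·1; (-2)·(-8) + 2·9 + 1·1) = (-5, -46, 35)
w3 = Hw2 = (83, -46, -47)
w4 = Hw3 = (-17, 488, -305)
Ratio at component: -17 / 83 = -0.20482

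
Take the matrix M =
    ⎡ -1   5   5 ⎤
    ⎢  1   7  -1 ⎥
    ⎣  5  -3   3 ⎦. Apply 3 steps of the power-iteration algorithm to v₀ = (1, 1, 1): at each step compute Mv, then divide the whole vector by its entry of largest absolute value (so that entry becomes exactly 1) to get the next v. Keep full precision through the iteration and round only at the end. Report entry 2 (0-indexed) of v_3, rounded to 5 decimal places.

Mv0 = (9.000000, 7.000000, 5.000000); divide by 9.000000 → v1 = (1.000000, 0.777778, 0.555556)
Mv1 = (5.666667, 5.888889, 4.333333); divide by 5.888889 → v2 = (0.962264, 1.000000, 0.735849)
Mv2 = (7.716981, 7.226415, 4.018868); divide by 7.716981 → v3 = (1.000000, 0.936430, 0.520782)
Requested entry of v3: 213/409 = 0.52078

0.52078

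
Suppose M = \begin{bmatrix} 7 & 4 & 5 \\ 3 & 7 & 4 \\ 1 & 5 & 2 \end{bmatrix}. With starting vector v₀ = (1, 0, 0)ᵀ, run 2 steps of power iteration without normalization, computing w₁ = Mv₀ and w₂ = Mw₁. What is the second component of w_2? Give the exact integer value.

46

w1 = Mv₀ = (7, 3, 1)
w2 = Mw1 = (66, 46, 24)
The requested component of w2 is 46.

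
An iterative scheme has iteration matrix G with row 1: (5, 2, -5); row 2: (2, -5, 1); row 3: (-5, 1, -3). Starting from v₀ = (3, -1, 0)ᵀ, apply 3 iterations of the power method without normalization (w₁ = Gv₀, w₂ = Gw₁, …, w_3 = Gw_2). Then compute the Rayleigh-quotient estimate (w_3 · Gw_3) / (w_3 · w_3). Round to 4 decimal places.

w1 = Gv₀ = (5·3 + 2·(-1) + (-5)·0; 2·3 + (-5)·(-1) + 1·0; (-5)·3 + 1·(-1) + (-3)·0) = (13, 11, -16)
w2 = Gw1 = (5·13 + 2·11 + (-5)·(-16); 2·13 + (-5)·11 + 1·(-16); (-5)·13 + 1·11 + (-3)·(-16)) = (167, -45, -6)
w3 = Gw2 = (775, 553, -862)
Gw3 = (9291, -2077, -736)
w3·Gw3 = 775·9291 + 553·(-2077) + (-862)·(-736) = 6686376; w3·w3 = 775·775 + 553·553 + (-862)·(-862) = 1649478
λ ≈ 6686376/1649478 = 4.0536

λ ≈ 4.0536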